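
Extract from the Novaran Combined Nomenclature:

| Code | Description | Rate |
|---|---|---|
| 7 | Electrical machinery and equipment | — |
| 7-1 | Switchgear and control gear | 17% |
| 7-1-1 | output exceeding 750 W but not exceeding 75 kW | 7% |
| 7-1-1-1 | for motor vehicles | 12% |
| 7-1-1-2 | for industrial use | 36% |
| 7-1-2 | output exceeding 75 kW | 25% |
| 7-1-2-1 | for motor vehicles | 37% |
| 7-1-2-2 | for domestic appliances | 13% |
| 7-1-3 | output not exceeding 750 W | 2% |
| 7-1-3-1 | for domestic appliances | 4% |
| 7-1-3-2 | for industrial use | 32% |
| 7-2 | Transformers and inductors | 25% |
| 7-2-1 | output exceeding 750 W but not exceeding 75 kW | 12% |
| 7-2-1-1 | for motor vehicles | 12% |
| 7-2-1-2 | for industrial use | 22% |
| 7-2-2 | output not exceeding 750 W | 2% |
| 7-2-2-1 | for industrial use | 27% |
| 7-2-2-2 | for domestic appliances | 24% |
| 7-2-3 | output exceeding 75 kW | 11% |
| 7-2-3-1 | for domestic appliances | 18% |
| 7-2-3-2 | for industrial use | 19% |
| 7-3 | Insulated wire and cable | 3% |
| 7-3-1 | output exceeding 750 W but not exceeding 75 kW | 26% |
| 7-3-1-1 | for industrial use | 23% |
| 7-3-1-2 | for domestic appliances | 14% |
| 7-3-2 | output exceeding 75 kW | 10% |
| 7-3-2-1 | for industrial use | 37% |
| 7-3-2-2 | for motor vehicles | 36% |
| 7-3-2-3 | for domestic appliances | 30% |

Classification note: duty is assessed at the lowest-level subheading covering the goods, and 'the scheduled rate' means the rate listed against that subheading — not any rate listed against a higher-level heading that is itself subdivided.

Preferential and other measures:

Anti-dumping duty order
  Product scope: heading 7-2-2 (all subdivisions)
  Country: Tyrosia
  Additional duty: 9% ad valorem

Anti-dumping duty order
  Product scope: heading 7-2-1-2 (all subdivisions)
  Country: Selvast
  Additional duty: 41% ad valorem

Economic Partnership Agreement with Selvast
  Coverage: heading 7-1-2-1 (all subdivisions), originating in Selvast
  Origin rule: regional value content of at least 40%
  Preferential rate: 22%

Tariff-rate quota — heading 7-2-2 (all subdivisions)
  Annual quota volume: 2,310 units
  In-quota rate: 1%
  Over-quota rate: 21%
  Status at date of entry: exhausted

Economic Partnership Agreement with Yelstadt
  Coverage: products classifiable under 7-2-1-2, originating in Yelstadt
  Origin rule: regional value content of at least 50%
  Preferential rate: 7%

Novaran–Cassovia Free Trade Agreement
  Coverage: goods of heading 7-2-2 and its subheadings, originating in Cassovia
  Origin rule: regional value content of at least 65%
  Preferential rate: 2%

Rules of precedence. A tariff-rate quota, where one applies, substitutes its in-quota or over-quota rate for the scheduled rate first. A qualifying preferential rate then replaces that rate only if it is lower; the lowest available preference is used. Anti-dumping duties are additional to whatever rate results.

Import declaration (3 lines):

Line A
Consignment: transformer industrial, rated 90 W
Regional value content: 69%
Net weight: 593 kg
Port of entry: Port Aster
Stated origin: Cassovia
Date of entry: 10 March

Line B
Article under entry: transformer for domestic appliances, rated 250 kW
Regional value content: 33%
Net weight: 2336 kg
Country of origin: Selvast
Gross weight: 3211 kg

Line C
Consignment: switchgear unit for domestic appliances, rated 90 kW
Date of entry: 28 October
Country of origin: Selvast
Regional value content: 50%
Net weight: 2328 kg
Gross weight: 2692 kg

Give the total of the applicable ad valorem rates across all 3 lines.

33%

Line A: transformer → 7-2; rated 90 W → 7-2-2; industrial → 7-2-2-1. Scheduled 27%. quota on 7-2-2 exhausted → over-quota 21%; Cassovia agreement on 7-2-2: RVC ≥ 65% → 2% available; preferential 2%. → 2%.
Line B: transformer → 7-2; rated 250 kW → 7-2-3; for domestic appliances → 7-2-3-1. Scheduled 18%. Selvast agreement on 7-1-2-1: 7-2-3-1 not covered. → 18%.
Line C: switchgear unit → 7-1; rated 90 kW → 7-1-2; for domestic appliances → 7-1-2-2. Scheduled 13%. Selvast agreement on 7-1-2-1: 7-1-2-2 not covered. → 13%.
Sum: 2% + 18% + 13% = 33%.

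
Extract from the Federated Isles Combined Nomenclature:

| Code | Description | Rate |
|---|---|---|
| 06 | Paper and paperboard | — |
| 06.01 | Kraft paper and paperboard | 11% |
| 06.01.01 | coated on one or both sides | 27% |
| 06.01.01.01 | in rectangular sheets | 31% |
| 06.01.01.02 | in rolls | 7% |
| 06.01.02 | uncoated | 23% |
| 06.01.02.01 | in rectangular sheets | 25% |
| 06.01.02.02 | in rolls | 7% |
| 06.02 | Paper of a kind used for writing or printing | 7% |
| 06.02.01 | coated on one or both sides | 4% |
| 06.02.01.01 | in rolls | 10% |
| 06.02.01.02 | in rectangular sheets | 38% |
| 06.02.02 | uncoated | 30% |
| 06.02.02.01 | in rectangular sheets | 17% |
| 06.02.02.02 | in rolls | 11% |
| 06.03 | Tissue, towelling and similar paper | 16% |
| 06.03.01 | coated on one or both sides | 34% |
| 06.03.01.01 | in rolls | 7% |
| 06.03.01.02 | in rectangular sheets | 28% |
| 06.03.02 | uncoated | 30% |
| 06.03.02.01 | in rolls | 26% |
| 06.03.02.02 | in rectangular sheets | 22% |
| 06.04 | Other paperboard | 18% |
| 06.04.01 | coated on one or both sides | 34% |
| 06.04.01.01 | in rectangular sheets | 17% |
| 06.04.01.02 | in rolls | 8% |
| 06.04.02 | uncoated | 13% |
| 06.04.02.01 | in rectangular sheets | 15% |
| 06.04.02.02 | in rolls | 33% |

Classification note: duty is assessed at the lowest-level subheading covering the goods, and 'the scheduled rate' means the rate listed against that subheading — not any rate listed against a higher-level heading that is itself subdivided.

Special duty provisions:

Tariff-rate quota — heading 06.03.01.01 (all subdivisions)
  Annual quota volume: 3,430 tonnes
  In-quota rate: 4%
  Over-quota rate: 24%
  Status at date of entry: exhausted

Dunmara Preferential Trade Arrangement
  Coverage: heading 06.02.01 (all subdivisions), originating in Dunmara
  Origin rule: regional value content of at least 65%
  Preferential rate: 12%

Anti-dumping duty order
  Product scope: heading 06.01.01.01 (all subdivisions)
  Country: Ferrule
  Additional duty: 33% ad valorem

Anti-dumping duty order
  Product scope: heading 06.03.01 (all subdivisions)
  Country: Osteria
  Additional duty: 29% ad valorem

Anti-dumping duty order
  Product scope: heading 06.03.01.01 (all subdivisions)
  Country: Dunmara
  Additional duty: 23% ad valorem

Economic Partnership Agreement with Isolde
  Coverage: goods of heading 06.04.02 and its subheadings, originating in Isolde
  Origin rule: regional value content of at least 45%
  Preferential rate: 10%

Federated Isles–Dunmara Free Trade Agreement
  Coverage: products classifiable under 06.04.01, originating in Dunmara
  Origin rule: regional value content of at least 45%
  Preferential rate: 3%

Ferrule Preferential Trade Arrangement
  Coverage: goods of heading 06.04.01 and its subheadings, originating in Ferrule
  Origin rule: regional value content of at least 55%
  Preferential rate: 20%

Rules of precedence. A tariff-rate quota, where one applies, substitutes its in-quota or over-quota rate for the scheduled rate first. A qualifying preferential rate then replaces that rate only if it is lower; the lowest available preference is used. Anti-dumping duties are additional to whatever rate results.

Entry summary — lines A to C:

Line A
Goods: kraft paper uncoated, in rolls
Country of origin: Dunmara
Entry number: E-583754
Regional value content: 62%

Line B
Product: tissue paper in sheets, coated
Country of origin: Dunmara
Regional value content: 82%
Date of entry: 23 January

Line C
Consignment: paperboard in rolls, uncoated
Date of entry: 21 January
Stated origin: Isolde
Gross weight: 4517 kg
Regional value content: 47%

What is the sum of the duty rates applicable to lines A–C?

45%

Line A: kraft paper → 06.01; uncoated → 06.01.02; in rolls → 06.01.02.02. Scheduled 7%. Dunmara agreement on 06.02.01: 06.01.02.02 not covered; Dunmara agreement on 06.04.01: 06.01.02.02 not covered. → 7%.
Line B: tissue paper → 06.03; coated → 06.03.01; in sheets → 06.03.01.02. Scheduled 28%. Dunmara agreement on 06.02.01: 06.03.01.02 not covered; Dunmara agreement on 06.04.01: 06.03.01.02 not covered. → 28%.
Line C: paperboard → 06.04; uncoated → 06.04.02; in rolls → 06.04.02.02. Scheduled 33%. Isolde agreement on 06.04.02: RVC ≥ 45% → 10% available; preferential 10%. → 10%.
Sum: 7% + 28% + 10% = 45%.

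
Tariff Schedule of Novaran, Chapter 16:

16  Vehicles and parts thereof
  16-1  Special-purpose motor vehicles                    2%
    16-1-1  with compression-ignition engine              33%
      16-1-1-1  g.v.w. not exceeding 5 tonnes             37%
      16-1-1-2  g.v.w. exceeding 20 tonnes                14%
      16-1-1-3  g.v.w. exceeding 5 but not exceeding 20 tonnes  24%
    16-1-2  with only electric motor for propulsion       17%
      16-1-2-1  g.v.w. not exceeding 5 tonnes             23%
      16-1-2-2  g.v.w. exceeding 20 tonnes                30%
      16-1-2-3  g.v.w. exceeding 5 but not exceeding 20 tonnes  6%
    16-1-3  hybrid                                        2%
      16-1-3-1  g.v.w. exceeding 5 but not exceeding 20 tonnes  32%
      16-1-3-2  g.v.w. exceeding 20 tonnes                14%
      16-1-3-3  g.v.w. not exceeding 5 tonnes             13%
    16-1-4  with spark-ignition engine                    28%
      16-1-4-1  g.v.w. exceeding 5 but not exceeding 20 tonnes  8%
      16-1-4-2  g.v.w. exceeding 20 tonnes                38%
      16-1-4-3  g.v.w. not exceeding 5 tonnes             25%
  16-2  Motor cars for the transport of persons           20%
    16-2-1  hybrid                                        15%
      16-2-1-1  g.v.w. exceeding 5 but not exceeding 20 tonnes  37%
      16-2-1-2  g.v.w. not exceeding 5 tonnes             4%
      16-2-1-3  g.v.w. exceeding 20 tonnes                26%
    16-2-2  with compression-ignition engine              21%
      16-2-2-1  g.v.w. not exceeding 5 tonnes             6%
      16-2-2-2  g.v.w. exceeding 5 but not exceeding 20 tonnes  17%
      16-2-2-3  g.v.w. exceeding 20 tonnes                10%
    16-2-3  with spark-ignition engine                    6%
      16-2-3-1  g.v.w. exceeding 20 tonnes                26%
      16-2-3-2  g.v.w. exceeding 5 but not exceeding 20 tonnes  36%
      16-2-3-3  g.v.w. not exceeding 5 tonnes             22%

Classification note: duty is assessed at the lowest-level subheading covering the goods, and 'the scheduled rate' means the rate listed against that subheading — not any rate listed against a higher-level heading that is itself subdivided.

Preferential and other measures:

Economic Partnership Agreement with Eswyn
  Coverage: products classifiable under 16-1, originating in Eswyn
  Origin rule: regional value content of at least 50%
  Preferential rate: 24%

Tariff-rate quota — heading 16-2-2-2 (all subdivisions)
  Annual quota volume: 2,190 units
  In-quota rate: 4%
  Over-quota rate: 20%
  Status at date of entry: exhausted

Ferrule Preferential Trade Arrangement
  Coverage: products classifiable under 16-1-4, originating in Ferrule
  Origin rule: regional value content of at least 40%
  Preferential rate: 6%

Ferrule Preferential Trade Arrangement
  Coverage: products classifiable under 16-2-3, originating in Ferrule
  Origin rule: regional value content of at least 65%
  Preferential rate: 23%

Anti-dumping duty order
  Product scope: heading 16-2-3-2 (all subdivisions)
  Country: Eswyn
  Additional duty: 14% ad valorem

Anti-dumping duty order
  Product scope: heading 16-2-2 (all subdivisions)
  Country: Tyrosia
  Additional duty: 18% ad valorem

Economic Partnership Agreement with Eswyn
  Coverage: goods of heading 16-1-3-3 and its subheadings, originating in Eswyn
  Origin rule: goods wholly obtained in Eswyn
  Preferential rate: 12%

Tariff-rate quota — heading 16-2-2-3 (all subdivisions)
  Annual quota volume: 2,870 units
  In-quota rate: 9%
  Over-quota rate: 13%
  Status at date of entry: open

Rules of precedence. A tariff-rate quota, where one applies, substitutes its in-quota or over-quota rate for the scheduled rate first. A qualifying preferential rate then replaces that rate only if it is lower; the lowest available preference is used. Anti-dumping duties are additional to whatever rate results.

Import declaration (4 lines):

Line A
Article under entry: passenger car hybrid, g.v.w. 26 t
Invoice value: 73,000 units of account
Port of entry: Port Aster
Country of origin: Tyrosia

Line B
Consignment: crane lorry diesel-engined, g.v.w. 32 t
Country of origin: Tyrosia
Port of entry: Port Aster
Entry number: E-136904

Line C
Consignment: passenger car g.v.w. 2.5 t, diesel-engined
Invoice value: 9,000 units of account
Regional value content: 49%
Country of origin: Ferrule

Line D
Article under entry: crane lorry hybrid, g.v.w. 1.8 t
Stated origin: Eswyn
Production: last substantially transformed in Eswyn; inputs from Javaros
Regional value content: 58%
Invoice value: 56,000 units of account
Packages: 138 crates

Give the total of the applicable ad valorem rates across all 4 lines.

Line A: passenger car → 16-2; hybrid → 16-2-1; g.v.w. 26 t → 16-2-1-3. Scheduled 26%. No special measure applies. → 26%.
Line B: crane lorry → 16-1; diesel-engined → 16-1-1; g.v.w. 32 t → 16-1-1-2. Scheduled 14%. No special measure applies. → 14%.
Line C: passenger car → 16-2; diesel-engined → 16-2-2; g.v.w. 2.5 t → 16-2-2-1. Scheduled 6%. Ferrule agreement on 16-1-4: 16-2-2-1 not covered; Ferrule agreement on 16-2-3: 16-2-2-1 not covered. → 6%.
Line D: crane lorry → 16-1; hybrid → 16-1-3; g.v.w. 1.8 t → 16-1-3-3. Scheduled 13%. Eswyn agreement on 16-1: RVC ≥ 50% → 24% available; Eswyn agreement on 16-1-3-3: not wholly obtained; preference 24% not lower than 13% → no reduction. → 13%.
Sum: 26% + 14% + 6% + 13% = 59%.

59%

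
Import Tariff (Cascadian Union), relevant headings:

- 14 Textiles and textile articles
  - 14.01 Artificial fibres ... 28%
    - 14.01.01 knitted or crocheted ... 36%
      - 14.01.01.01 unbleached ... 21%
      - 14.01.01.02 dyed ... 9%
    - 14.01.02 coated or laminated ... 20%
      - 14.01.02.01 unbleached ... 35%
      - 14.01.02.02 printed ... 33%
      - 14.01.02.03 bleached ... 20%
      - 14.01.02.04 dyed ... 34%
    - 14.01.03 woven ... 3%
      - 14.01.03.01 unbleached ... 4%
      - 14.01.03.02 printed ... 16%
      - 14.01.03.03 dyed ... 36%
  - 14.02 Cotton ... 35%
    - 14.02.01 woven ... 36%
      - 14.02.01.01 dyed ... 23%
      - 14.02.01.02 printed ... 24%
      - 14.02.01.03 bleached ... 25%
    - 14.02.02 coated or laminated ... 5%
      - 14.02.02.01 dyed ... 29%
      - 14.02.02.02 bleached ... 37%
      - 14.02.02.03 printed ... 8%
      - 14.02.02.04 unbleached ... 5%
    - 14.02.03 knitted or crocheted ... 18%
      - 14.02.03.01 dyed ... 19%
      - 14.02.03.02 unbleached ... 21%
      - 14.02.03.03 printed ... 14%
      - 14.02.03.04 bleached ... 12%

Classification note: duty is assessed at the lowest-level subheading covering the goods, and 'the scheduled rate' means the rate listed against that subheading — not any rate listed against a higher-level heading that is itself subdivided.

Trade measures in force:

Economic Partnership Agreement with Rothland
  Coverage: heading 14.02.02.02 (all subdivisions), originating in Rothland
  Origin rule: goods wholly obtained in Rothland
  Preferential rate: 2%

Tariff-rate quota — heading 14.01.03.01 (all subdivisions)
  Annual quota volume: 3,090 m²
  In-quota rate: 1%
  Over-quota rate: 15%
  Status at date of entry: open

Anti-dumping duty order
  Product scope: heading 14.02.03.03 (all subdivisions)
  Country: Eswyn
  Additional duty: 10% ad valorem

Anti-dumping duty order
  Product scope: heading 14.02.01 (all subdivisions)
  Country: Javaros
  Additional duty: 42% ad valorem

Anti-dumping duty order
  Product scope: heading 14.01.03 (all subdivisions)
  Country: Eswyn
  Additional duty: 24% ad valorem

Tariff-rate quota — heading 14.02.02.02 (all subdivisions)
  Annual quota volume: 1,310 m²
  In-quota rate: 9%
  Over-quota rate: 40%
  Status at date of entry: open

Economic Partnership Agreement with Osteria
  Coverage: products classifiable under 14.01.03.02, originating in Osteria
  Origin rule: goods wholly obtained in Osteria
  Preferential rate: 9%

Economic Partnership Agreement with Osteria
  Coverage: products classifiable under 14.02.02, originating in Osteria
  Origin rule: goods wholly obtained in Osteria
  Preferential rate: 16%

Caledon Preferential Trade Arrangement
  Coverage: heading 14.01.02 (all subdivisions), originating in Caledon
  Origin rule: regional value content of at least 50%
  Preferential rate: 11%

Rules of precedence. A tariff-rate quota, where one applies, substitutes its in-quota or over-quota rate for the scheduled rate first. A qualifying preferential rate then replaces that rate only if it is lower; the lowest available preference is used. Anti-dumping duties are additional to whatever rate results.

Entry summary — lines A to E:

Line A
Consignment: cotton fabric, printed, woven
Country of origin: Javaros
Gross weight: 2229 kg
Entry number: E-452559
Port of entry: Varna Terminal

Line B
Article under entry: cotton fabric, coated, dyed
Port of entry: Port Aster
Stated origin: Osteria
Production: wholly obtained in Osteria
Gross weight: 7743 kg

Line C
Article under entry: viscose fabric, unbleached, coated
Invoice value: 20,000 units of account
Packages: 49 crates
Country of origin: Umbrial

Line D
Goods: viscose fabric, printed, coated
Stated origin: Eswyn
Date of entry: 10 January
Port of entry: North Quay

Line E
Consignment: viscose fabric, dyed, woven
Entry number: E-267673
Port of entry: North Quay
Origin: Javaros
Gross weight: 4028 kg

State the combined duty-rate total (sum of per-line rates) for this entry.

186%

Line A: cotton → 14.02; woven → 14.02.01; printed → 14.02.01.02. Scheduled 24%. anti-dumping (Javaros, 14.02.01): +42%; total 24% + 42% = 66%. → 66%.
Line B: cotton → 14.02; coated → 14.02.02; dyed → 14.02.02.01. Scheduled 29%. Osteria agreement on 14.01.03.02: 14.02.02.01 not covered; Osteria agreement on 14.02.02: wholly obtained → 16% available; preferential 16%. → 16%.
Line C: viscose → 14.01; coated → 14.01.02; unbleached → 14.01.02.01. Scheduled 35%. No special measure applies. → 35%.
Line D: viscose → 14.01; coated → 14.01.02; printed → 14.01.02.02. Scheduled 33%. No special measure applies. → 33%.
Line E: viscose → 14.01; woven → 14.01.03; dyed → 14.01.03.03. Scheduled 36%. No special measure applies. → 36%.
Sum: 66% + 16% + 35% + 33% + 36% = 186%.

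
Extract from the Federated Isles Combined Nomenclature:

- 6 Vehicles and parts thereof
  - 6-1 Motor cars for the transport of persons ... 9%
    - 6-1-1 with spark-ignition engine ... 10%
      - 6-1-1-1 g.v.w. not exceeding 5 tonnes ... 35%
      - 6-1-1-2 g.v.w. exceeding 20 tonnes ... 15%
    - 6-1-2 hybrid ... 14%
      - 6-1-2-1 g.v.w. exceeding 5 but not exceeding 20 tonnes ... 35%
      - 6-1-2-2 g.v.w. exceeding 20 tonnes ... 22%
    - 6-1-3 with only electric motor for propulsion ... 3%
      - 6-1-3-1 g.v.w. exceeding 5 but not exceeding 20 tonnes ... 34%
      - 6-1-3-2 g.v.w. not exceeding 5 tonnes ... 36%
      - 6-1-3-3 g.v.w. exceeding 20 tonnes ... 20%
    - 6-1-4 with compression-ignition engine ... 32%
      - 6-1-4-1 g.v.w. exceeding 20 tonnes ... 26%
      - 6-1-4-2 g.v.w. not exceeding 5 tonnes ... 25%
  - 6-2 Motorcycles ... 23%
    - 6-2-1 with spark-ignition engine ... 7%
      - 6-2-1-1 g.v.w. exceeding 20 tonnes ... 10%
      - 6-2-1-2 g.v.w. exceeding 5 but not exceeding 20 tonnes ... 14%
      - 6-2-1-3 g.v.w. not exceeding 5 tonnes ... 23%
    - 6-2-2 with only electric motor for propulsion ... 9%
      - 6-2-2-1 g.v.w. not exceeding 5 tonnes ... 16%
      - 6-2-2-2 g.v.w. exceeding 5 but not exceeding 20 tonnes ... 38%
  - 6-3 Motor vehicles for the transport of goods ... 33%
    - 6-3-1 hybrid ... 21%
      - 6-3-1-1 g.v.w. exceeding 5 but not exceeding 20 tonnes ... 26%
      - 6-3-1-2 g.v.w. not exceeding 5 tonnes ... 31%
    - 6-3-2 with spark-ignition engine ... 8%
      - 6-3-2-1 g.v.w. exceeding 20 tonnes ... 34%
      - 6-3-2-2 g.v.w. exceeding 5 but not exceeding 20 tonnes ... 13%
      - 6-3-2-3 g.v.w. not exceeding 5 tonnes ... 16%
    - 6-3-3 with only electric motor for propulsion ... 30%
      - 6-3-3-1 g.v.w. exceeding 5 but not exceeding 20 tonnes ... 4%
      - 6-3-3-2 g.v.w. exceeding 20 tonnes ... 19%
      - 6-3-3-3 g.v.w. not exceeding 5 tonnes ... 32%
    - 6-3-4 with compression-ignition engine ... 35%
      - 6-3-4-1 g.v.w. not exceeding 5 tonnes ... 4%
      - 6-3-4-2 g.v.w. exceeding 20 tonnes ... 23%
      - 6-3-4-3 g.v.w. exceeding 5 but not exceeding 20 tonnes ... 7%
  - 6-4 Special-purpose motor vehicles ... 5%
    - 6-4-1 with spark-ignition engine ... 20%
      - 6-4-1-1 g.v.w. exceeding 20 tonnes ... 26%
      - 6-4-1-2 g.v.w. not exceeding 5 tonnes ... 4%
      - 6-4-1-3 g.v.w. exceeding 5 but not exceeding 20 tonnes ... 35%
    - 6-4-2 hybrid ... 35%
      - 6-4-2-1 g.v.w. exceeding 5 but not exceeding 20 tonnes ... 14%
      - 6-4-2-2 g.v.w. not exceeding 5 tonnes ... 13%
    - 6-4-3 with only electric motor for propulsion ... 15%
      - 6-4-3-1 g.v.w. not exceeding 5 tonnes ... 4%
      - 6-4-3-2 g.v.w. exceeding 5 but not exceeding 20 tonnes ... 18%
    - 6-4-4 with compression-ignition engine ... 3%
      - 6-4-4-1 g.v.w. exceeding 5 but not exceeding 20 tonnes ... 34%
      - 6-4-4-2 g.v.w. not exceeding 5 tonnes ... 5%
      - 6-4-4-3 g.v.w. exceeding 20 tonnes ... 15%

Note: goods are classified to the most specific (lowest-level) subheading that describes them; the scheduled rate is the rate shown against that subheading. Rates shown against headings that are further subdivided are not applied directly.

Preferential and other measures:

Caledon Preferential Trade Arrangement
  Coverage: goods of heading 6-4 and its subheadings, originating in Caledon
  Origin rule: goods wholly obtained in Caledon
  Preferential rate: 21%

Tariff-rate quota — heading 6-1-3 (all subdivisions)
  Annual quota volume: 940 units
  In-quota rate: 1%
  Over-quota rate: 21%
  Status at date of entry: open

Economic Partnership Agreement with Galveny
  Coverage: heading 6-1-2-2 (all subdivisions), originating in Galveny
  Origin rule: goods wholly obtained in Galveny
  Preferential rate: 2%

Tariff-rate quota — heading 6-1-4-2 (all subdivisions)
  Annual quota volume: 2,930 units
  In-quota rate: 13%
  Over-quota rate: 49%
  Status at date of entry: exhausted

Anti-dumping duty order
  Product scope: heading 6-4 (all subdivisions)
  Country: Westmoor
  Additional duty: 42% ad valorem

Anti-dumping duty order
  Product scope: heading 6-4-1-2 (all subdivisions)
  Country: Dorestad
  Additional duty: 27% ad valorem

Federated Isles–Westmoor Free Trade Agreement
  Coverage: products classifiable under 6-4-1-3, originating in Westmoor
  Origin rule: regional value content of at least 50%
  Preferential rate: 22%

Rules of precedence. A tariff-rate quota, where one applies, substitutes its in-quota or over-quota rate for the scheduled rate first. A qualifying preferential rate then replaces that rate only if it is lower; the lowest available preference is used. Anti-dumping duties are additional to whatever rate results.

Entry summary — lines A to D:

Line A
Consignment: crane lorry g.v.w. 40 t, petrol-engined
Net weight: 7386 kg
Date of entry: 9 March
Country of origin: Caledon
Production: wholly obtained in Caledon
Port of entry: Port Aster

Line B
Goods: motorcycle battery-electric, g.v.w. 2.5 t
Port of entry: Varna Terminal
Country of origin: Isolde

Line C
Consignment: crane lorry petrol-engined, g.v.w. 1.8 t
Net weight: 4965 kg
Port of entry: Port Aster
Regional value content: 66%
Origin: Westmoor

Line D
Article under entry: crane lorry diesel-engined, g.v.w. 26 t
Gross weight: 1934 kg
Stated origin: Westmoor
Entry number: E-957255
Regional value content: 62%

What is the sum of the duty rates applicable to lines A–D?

140%

Line A: crane lorry → 6-4; petrol-engined → 6-4-1; g.v.w. 40 t → 6-4-1-1. Scheduled 26%. Caledon agreement on 6-4: wholly obtained → 21% available; preferential 21%. → 21%.
Line B: motorcycle → 6-2; battery-electric → 6-2-2; g.v.w. 2.5 t → 6-2-2-1. Scheduled 16%. No special measure applies. → 16%.
Line C: crane lorry → 6-4; petrol-engined → 6-4-1; g.v.w. 1.8 t → 6-4-1-2. Scheduled 4%. Westmoor agreement on 6-4-1-3: 6-4-1-2 not covered; anti-dumping (Westmoor, 6-4): +42%; total 4% + 42% = 46%. → 46%.
Line D: crane lorry → 6-4; diesel-engined → 6-4-4; g.v.w. 26 t → 6-4-4-3. Scheduled 15%. Westmoor agreement on 6-4-1-3: 6-4-4-3 not covered; anti-dumping (Westmoor, 6-4): +42%; total 15% + 42% = 57%. → 57%.
Sum: 21% + 16% + 46% + 57% = 140%.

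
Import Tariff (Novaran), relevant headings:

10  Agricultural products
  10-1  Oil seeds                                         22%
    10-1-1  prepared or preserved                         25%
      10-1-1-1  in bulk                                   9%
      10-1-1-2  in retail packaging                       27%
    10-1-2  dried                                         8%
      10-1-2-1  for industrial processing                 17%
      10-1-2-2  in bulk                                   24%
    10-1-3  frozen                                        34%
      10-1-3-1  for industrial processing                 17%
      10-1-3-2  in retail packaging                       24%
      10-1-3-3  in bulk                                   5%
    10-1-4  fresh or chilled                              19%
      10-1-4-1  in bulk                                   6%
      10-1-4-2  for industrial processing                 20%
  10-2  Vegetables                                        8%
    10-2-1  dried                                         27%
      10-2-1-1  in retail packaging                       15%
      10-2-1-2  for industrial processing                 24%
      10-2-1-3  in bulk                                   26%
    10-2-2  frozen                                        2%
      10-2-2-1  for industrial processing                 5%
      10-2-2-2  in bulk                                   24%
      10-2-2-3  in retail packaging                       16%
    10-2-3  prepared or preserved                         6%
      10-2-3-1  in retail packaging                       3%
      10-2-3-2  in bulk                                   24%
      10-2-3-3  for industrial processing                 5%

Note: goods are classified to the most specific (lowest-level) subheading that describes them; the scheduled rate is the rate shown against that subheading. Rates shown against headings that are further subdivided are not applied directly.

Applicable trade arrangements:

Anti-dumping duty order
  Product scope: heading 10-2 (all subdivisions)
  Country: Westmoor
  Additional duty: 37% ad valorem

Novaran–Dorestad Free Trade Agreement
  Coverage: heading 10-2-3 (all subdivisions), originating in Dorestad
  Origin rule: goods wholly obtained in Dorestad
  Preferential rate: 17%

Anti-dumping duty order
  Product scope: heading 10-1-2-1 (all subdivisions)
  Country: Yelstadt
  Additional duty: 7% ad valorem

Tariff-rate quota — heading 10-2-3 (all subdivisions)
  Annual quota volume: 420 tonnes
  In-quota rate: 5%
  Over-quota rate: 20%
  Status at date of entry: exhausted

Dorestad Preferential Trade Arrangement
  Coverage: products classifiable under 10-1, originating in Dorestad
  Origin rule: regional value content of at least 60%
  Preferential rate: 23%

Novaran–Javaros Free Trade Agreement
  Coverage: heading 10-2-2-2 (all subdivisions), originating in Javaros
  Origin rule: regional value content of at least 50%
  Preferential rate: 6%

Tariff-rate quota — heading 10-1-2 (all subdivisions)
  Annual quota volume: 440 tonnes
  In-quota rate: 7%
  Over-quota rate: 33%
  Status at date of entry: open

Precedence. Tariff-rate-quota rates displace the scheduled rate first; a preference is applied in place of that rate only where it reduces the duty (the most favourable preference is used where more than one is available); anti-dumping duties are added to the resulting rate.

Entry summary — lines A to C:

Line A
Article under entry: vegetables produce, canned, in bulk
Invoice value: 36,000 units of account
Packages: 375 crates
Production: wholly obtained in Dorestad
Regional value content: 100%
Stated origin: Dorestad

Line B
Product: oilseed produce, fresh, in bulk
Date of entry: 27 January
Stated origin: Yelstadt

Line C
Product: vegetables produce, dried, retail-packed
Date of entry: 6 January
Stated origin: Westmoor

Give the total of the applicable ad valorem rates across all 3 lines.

75%

Line A: vegetables → 10-2; canned → 10-2-3; in bulk → 10-2-3-2. Scheduled 24%. quota on 10-2-3 exhausted → over-quota 20%; Dorestad agreement on 10-2-3: wholly obtained → 17% available; Dorestad agreement on 10-1: 10-2-3-2 not covered; preferential 17%. → 17%.
Line B: oilseed → 10-1; fresh → 10-1-4; in bulk → 10-1-4-1. Scheduled 6%. No special measure applies. → 6%.
Line C: vegetables → 10-2; dried → 10-2-1; retail-packed → 10-2-1-1. Scheduled 15%. anti-dumping (Westmoor, 10-2): +37%; total 15% + 37% = 52%. → 52%.
Sum: 17% + 6% + 52% = 75%.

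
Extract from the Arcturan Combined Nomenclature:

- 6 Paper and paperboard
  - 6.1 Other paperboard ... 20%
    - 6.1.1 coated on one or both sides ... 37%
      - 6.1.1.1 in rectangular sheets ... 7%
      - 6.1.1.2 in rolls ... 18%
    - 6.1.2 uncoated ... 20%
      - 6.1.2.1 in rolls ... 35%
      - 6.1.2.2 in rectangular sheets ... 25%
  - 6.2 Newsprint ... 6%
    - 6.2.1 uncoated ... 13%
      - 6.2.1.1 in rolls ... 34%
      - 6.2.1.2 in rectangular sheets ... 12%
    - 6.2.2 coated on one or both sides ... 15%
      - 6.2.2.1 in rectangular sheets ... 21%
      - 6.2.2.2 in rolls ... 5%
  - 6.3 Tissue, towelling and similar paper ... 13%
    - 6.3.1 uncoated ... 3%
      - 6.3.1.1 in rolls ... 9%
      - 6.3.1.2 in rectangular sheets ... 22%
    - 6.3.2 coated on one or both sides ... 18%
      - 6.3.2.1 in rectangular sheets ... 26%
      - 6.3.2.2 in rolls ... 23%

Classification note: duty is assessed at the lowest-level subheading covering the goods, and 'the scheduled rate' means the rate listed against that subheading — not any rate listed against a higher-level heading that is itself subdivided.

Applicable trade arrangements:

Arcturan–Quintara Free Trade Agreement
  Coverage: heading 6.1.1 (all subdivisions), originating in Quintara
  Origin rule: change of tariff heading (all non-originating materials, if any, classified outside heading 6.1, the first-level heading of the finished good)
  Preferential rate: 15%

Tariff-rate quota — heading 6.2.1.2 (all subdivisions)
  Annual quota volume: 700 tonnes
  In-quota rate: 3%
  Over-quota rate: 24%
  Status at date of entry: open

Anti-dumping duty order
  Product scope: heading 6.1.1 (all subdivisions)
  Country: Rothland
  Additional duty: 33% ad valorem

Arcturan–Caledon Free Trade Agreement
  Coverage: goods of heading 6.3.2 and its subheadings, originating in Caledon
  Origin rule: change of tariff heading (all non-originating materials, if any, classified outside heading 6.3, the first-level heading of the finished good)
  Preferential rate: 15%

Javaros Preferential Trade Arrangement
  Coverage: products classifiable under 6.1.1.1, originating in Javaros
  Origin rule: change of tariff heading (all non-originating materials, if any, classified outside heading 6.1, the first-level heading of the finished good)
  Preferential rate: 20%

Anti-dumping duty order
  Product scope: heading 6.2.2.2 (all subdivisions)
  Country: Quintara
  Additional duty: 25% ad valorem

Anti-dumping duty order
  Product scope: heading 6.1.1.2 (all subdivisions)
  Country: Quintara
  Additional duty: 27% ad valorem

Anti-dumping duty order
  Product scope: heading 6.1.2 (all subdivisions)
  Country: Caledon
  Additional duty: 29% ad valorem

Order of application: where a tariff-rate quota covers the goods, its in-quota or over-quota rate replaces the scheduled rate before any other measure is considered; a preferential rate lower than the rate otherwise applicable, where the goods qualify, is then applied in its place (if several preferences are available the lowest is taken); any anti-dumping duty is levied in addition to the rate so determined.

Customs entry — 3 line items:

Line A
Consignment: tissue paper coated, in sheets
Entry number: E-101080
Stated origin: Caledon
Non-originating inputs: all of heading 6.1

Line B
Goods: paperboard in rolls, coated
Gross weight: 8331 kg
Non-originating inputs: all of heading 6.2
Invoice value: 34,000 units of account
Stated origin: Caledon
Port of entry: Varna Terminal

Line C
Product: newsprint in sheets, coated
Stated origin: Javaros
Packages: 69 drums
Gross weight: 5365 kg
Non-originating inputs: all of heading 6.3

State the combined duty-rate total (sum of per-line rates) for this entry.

54%

Line A: tissue paper → 6.3; coated → 6.3.2; in sheets → 6.3.2.1. Scheduled 26%. Caledon agreement on 6.3.2: CTH met → 15% available; preferential 15%. → 15%.
Line B: paperboard → 6.1; coated → 6.1.1; in rolls → 6.1.1.2. Scheduled 18%. Caledon agreement on 6.3.2: 6.1.1.2 not covered. → 18%.
Line C: newsprint → 6.2; coated → 6.2.2; in sheets → 6.2.2.1. Scheduled 21%. Javaros agreement on 6.1.1.1: 6.2.2.1 not covered. → 21%.
Sum: 15% + 18% + 21% = 54%.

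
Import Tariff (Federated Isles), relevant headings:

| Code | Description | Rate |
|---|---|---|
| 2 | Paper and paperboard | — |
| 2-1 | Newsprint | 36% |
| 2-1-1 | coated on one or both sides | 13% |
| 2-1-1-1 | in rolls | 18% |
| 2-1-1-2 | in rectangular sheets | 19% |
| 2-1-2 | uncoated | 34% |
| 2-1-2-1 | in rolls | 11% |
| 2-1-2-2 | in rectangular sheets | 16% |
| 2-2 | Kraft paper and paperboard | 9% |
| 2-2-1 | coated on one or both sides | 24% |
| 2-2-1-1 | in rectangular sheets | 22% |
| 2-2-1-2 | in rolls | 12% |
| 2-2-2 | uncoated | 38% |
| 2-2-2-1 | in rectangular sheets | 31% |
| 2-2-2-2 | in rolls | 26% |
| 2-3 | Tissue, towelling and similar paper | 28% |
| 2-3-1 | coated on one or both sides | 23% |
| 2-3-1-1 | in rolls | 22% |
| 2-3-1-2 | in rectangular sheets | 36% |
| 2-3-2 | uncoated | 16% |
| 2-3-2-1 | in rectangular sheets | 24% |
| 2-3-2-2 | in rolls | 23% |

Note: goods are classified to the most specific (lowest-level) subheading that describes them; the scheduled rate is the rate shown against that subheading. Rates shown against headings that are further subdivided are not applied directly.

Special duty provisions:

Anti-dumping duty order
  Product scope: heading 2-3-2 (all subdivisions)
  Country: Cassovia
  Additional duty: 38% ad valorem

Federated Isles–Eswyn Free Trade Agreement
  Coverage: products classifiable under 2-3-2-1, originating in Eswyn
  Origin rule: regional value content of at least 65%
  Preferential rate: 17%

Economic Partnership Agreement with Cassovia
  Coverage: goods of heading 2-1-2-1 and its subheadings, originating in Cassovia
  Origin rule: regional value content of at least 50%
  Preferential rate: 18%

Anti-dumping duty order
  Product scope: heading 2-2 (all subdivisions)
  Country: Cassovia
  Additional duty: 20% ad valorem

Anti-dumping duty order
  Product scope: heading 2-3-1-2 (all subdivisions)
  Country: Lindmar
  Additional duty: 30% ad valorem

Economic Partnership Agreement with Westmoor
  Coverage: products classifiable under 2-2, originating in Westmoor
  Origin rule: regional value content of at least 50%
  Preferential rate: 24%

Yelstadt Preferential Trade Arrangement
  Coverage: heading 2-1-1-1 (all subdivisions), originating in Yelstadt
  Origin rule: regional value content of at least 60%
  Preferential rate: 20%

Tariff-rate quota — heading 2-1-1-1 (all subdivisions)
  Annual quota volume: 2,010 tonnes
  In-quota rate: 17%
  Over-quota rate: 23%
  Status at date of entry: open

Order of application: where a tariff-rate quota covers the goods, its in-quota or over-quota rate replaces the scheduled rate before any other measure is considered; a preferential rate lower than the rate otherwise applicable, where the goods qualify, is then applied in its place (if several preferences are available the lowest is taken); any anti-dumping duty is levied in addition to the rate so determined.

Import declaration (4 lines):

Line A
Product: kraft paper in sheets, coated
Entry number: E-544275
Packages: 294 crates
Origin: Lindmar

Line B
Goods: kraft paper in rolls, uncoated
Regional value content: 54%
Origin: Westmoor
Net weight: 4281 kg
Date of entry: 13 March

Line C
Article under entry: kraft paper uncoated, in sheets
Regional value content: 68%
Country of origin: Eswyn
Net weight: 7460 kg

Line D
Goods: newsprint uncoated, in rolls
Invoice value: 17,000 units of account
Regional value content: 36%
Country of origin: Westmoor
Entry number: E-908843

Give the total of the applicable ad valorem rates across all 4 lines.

88%

Line A: kraft paper → 2-2; coated → 2-2-1; in sheets → 2-2-1-1. Scheduled 22%. No special measure applies. → 22%.
Line B: kraft paper → 2-2; uncoated → 2-2-2; in rolls → 2-2-2-2. Scheduled 26%. Westmoor agreement on 2-2: RVC ≥ 50% → 24% available; preferential 24%. → 24%.
Line C: kraft paper → 2-2; uncoated → 2-2-2; in sheets → 2-2-2-1. Scheduled 31%. Eswyn agreement on 2-3-2-1: 2-2-2-1 not covered. → 31%.
Line D: newsprint → 2-1; uncoated → 2-1-2; in rolls → 2-1-2-1. Scheduled 11%. Westmoor agreement on 2-2: 2-1-2-1 not covered. → 11%.
Sum: 22% + 24% + 31% + 11% = 88%.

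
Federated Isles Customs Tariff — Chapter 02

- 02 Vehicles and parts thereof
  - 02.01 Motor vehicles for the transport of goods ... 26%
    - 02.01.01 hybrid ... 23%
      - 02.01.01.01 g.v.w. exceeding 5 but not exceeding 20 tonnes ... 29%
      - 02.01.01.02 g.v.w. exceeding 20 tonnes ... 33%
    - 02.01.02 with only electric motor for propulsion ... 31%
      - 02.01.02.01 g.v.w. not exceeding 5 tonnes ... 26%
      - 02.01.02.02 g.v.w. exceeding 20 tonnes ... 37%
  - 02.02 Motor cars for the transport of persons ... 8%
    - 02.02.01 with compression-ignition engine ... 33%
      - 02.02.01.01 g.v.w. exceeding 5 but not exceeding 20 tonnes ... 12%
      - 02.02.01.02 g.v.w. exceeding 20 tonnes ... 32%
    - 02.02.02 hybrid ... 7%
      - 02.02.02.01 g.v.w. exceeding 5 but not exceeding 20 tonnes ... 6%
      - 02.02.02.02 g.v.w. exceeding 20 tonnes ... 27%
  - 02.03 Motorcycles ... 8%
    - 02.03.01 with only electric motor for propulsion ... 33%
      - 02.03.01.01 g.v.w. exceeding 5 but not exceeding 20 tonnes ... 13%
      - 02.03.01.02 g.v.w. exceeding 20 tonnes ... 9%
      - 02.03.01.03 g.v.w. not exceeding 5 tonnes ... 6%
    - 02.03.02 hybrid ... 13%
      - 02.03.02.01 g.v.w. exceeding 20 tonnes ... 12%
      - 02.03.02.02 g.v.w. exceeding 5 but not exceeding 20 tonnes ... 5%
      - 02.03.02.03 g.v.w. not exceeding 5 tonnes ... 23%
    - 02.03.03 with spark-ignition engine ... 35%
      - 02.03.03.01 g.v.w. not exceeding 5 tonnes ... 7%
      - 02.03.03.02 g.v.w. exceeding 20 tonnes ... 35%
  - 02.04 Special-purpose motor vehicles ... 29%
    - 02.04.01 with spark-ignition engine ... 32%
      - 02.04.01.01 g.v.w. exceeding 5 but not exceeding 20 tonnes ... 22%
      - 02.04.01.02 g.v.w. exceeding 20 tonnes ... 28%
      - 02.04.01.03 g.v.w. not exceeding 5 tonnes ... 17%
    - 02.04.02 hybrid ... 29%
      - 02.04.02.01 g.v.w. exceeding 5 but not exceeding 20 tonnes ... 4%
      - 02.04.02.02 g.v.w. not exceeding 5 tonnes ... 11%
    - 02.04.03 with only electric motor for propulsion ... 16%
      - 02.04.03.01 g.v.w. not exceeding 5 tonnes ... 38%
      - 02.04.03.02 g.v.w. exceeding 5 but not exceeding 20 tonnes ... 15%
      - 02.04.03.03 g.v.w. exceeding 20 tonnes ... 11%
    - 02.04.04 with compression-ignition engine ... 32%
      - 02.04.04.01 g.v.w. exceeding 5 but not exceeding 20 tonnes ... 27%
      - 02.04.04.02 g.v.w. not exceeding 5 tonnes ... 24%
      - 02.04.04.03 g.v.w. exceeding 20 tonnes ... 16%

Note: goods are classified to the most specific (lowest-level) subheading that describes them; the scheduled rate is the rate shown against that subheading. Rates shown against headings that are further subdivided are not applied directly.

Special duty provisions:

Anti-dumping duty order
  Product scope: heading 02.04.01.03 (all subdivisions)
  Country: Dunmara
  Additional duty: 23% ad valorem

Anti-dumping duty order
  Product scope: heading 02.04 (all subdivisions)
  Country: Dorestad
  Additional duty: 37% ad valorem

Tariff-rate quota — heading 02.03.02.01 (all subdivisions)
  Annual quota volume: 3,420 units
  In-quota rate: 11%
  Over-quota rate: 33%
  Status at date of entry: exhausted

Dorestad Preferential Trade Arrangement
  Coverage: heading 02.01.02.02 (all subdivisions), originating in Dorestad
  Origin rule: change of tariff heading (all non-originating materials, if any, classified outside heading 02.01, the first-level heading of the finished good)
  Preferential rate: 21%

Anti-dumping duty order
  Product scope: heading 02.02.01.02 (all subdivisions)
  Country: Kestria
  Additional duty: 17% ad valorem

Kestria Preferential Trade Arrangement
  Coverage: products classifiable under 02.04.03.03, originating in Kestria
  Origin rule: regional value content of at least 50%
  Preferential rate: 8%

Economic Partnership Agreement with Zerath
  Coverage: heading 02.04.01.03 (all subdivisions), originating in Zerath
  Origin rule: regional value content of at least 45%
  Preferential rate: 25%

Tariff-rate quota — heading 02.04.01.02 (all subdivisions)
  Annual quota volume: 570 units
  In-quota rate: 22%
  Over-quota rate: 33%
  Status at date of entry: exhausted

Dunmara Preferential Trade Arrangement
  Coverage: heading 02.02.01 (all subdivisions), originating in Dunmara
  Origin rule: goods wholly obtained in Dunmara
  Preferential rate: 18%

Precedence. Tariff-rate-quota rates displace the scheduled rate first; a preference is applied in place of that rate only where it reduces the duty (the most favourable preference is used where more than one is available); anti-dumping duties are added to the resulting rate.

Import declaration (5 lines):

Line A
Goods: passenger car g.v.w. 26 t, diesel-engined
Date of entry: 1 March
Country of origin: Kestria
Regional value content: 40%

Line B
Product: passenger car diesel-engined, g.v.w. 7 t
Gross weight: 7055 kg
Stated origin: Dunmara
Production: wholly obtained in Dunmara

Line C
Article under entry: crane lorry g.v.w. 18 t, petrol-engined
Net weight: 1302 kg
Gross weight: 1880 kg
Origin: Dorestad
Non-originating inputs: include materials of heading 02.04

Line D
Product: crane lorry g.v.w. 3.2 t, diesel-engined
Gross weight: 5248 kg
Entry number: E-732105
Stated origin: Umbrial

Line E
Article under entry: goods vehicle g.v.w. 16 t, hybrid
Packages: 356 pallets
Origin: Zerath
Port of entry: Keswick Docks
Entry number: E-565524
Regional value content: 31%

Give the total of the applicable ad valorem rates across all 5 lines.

173%

Line A: passenger car → 02.02; diesel-engined → 02.02.01; g.v.w. 26 t → 02.02.01.02. Scheduled 32%. Kestria agreement on 02.04.03.03: 02.02.01.02 not covered; anti-dumping (Kestria, 02.02.01.02): +17%; total 32% + 17% = 49%. → 49%.
Line B: passenger car → 02.02; diesel-engined → 02.02.01; g.v.w. 7 t → 02.02.01.01. Scheduled 12%. Dunmara agreement on 02.02.01: wholly obtained → 18% available; preference 18% not lower than 12% → no reduction. → 12%.
Line C: crane lorry → 02.04; petrol-engined → 02.04.01; g.v.w. 18 t → 02.04.01.01. Scheduled 22%. Dorestad agreement on 02.01.02.02: 02.04.01.01 not covered; anti-dumping (Dorestad, 02.04): +37%; total 22% + 37% = 59%. → 59%.
Line D: crane lorry → 02.04; diesel-engined → 02.04.04; g.v.w. 3.2 t → 02.04.04.02. Scheduled 24%. No special measure applies. → 24%.
Line E: goods vehicle → 02.01; hybrid → 02.01.01; g.v.w. 16 t → 02.01.01.01. Scheduled 29%. Zerath agreement on 02.04.01.03: 02.01.01.01 not covered. → 29%.
Sum: 49% + 12% + 59% + 24% + 29% = 173%.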